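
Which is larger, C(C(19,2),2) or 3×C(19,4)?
C(C(19,2),2)

Explanation: C(C(19,2),2)=14,535, 3×C(19,4)=11,628.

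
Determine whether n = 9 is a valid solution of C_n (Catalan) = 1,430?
No

C_9 = C(18,9)/(9+1) = 48,620/10 = 4,862, which does not equal 1,430.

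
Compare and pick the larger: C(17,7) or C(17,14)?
C(17,7)
C(17,7)=19,448, C(17,14)=680.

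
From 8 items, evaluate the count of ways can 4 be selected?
70

Explanation: C(8,4) = 8! / (4! × (8-4)!)
         = 8! / (4! × 4!)
         = 70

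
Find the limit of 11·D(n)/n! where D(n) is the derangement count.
11/e

Explanation: D(n)/n! → 1/e, so 11·D(n)/n! → 11/e.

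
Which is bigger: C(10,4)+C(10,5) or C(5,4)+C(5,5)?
First=462, Second=6.
Final answer: C(10,4)+C(10,5)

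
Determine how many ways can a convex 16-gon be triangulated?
2,674,440

Working:
Using the Catalan number formula: C_n = C(2n, n) / (n+1)
C_14 = C(28, 14) / (14+1)
     = 40116600 / 15
     = 2,674,440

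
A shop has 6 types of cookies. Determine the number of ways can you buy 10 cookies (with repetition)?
3,003
Stars and bars: C(10+6-1, 10) = C(15, 10) = 3,003.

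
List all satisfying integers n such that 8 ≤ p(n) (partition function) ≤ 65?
6, 7, 8, 9, 10, 11

Explanation: Tabulating p(n) via p(n) = p(n−1) + p(n−2) − p(n−5) − p(n−7) + …: p(5)=7; p(6)=11; p(7)=15; p(8)=22; p(9)=30; p(10)=42; p(11)=56; p(12)=77. So valid n = 6, 7, 8, 9, 10, 11.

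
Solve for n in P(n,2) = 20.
5

P(n,2) = n(n−1) is increasing in n; n(n−1) ≈ (n−0.5)^2 = 20 gives n ≈ 5.0. Check: P(3,2) = 6, P(4,2) = 12, P(5,2) = 20 ✓. So n = 5.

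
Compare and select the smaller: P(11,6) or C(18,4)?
C(18,4)

Explanation: P(11,6)=332,640, C(18,4)=3,060.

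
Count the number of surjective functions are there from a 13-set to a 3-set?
Onto functions = 3! × S(13,3)
First compute S(13,3) via recurrence:
Using the Stirling recurrence: S(n,k) = k·S(n-1,k) + S(n-1,k-1)
S(13,3) = 3·S(12,3) + S(12,2)
         = 3·86526 + 2047
         = 259578 + 2047
         = 261,625
Then: 6 × 261625 = 1,569,750
Final answer: 1,569,750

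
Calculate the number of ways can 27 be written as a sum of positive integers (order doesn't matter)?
3,010

Pentagonal recurrence p(n) = p(n−1) + p(n−2) − p(n−5) − p(n−7) + …: p(27) = p(26) + p(25) − p(22) − p(20) + p(15) + p(12) − p(5) − p(1) = 2,436 + 1,958 − 1,002 − 627 + 176 + 77 − 7 − 1 = 3,010.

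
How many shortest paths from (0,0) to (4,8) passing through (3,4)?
175

To (3,4): C(7,3)=35. From there: C(5,1)=5. Total: 175.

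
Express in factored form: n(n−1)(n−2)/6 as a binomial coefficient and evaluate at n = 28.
n(n−1)(n−2)/6 = n!/(3!(n−3)!) = C(n,3). At n = 28: C(28,3) = 3,276.

Answer: C(n,3); C(28,3) = 3,276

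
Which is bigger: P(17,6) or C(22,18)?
P(17,6)=8,910,720, C(22,18)=7,315.

Answer: P(17,6)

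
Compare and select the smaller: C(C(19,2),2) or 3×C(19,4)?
C(C(19,2),2)=14,535, 3×C(19,4)=11,628.
Final answer: 3×C(19,4)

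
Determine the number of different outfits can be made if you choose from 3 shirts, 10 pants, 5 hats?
150

Reasoning: By the multiplication principle: 3 × 10 × 5 = 150.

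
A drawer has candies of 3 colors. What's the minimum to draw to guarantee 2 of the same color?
4
Worst case: 1 of each = 3. One more: 4.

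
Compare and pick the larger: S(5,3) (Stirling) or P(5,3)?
P(5,3)

S(5,3) = 3·S(4,3) + S(4,2) = 3·6 + 7 = 25; P(5,3) = 60.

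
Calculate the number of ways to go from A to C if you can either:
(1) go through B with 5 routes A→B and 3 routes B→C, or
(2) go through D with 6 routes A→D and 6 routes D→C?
51
Route via B: 5×3=15. Route via D: 6×6=36. Total: 51.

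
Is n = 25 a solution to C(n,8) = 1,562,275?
No

Reasoning: C(25,8) = 25·24·23·22·21·20·19·18/8! = 43,609,104,000/40,320 = 1,081,575, which does not equal 1,562,275.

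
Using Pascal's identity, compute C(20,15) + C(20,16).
C(20,15) + C(20,16) = C(21,16) = 20,349.

Answer: 20,349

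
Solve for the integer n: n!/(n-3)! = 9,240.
22

Reasoning: n!/(n-3)! = n×(n-1)×(n-2), a product of 3 consecutive integers ≈ (n−1)^3. 9,240^(1/3) + 1 ≈ 22.0; check n = 22: 22×21×20 = 9,240 ✓. So n = 22.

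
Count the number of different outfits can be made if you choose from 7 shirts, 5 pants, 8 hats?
280

Reasoning: By the multiplication principle: 7 × 5 × 8 = 280.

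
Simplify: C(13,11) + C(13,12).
91

Solution: By Pascal's identity: C(14,12) = 91.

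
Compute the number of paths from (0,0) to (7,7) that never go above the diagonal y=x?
Counted by the Catalan number C_7: C_7 = C(14,7)/(7+1) = 3,432/8 = 429.

Answer: 429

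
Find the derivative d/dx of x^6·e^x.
(6x^5 + x^6)e^x

Explanation: Product rule: d/dx[x^6]·e^x + x^6·d/dx[e^x] = 6x^{5}e^x + x^6e^x.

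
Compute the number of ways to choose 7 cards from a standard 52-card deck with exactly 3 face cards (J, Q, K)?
20,105,800

Reasoning: 12 face cards and 40 non-face cards: C(12,3) × C(40,4) = 220 × 91,390 = 20,105,800.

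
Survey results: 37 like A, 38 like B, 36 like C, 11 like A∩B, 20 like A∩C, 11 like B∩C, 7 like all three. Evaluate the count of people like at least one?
76

Working:
|A∪B∪C| = 37+38+36-11-20-11+7 = 76.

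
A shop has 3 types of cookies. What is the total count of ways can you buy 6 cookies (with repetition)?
28

Solution: Stars and bars: C(6+3-1, 6) = C(8, 6) = 28.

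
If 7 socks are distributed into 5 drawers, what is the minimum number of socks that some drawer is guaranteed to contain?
2
Pigeonhole: ⌈7/5⌉ = 2.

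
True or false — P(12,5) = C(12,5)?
False

Working:
P(12,5) = 95,040 but C(12,5) = 792; they differ by a factor of 5! = 120, so the statement does not hold.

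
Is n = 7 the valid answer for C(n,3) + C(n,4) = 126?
No

C(7,3) + C(7,4) = 35 + 35 = 70, which does not equal 126.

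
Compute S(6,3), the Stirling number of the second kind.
90

Explanation: Using the Stirling recurrence: S(n,k) = k·S(n-1,k) + S(n-1,k-1)
S(6,3) = 3·S(5,3) + S(5,2)
         = 3·25 + 15
         = 75 + 15
         = 90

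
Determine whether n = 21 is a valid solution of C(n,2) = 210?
C(21,2) = 21·20/2! = 420/2 = 210, which equals 210.
Final answer: Yes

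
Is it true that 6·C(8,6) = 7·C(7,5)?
Absorption identity k·C(n,k) = n·C(n-1,k-1). LHS = 6·28 = 168; RHS = 7·21 = 147.
Final answer: False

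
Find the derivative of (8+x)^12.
12(8+x)^11

Using the power rule: d/dx (8+x)^12 = 12(8+x)^{11}.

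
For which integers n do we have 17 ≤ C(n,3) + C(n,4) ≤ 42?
6
C(5,3)+C(5,4)=15; C(6,3)+C(6,4)=35; C(7,3)+C(7,4)=70. So valid n = 6.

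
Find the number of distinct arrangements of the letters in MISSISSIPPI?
34,650

Reasoning: Word has 11 letters (M=1, I=4, S=4, P=2). Arrangements: 11!/Π(k!) = 34,650.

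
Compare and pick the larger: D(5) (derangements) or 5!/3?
D(5)

Working:
D(5) = (5-1)·[D(4) + D(3)] = 4·[9 + 2] = 44; 5!/3 = 120/3 = 40.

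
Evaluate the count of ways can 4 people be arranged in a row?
24

Explanation: Arrangements of 4 distinct objects: 4! = 24.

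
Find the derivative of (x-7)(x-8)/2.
d/dx[(x-7)(x-8)] = (x-8) + (x-7) = 2x - 15. Dividing by 2 gives (2x - 15)/2.
Final answer: (2x - 15)/2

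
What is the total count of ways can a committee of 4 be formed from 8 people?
70
C(8,4) = 8! / (4! × (8-4)!)
         = 8! / (4! × 4!)
         = 70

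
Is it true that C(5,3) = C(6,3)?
False
LHS = C(5,3) = 10; RHS = C(6,3) = 20. 10 ≠ 20, so the statement does not hold.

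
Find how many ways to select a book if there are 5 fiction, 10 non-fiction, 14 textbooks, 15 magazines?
By the addition principle: 5 + 10 + 14 + 15 = 44.

Answer: 44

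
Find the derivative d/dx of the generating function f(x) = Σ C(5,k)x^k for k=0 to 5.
Term-by-term differentiation gives Σ k·C(5,k)x^{k-1} for k=1 to 5.
Final answer: Σ k·C(5,k)x^(k-1) for k=1 to 5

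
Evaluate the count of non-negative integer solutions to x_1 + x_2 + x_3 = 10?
66

Working:
C(10+3-1, 3-1) = 66.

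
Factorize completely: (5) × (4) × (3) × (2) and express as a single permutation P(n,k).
P(5,4) = 5!/(1)!

Working:
Product of 4 consecutive descending integers starting at 5: P(5,4) = 5!/1! = 120.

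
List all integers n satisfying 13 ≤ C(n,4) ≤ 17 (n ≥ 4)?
6

Solution: C(5,4)=5; C(6,4)=15; C(7,4)=35. So valid n = 6.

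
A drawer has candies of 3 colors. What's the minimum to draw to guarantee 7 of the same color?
19

Reasoning: Worst case: 6 of each = 18. One more: 19.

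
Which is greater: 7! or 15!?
15!

Solution: 7!=5,040, 15!=1,307,674,368,000. 15! > 7!.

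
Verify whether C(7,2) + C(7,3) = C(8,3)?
True

Explanation: Pascal's identity: LHS = 21 + 35 = 56; RHS = C(8,3) = 56. Both sides agree, so the statement holds.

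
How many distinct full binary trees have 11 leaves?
16,796

Solution: Using the Catalan number formula: C_n = C(2n, n) / (n+1)
C_10 = C(20, 10) / (10+1)
     = 184756 / 11
     = 16,796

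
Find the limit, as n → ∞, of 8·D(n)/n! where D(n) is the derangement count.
D(n)/n! → 1/e, so 8·D(n)/n! → 8/e.

Answer: 8/e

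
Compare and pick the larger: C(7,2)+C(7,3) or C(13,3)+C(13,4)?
First=56, Second=1,001.
Final answer: C(13,3)+C(13,4)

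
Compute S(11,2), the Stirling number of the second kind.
1,023

Using the Stirling recurrence: S(n,k) = k·S(n-1,k) + S(n-1,k-1)
S(11,2) = 2·S(10,2) + S(10,1)
         = 2·511 + 1
         = 1022 + 1
         = 1,023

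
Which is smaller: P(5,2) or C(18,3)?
P(5,2)=20, C(18,3)=816.
Final answer: P(5,2)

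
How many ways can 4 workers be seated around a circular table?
6

Explanation: Circular arrangements: (4-1)! = 6.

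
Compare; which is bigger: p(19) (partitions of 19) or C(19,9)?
C(19,9)

Working:
Pentagonal recurrence p(n) = p(n−1) + p(n−2) − p(n−5) − p(n−7) + …: p(19) = p(18) + p(17) − p(14) − p(12) + p(7) + p(4) = 385 + 297 − 135 − 77 + 15 + 5 = 490; C(19,9) = 92,378.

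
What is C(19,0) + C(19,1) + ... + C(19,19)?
524,288

Working:
Sum of binomial coefficients = 2^19 = 524,288.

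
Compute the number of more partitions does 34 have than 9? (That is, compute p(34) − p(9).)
12,280

Pentagonal recurrence p(n) = p(n−1) + p(n−2) − p(n−5) − p(n−7) + …: p(34) = p(33) + p(32) − p(29) − p(27) + p(22) + p(19) − p(12) − p(8) = 10,143 + 8,349 − 4,565 − 3,010 + 1,002 + 490 − 77 − 22 = 12,310.
p(9) = p(8) + p(7) − p(4) − p(2) = 22 + 15 − 5 − 2 = 30.
Difference = 12,310 − 30 = 12,280.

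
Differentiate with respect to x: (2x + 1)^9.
18(2x + 1)^8

Explanation: Chain rule: 9(2x+1)^{8} × 2 = 18(2x+1)^{8}.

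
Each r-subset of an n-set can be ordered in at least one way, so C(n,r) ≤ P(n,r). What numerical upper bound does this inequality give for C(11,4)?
7,920

P(11,4) = 11·10·9·8 = 7,920, so C(11,4) ≤ 7,920. (The bound is loose by a factor of 4! = 24: C(11,4) = 7,920/24 = 330.)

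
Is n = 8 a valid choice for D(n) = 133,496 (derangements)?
No

D(8) = (8-1)·[D(7) + D(6)] = 7·[1,854 + 265] = 14,833, which does not equal 133,496.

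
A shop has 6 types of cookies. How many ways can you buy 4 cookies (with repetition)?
126

Explanation: Stars and bars: C(4+6-1, 4) = C(9, 4) = 126.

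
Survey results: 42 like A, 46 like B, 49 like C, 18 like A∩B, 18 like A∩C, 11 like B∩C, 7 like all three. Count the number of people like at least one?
97

Explanation: |A∪B∪C| = 42+46+49-18-18-11+7 = 97.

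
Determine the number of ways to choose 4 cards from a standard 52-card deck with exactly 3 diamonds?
11,154

Solution: 13 diamonds and 39 non-diamonds: C(13,3) × C(39,1) = 286 × 39 = 11,154.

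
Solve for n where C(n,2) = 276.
C(n,2) = n(n−1)/2! is increasing in n, and n(n−1) = 2!·276 = 552 ≈ (n−0.5)^2 gives n ≈ 24.0. Check: C(22,2) = 231, C(23,2) = 253, C(24,2) = 276 ✓. So n = 24.

Answer: 24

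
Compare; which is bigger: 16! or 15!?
16!

Reasoning: 16!=20,922,789,888,000, 15!=1,307,674,368,000. 16! > 15!.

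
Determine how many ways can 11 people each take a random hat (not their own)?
14,684,570

Using D(n) = (n-1)[D(n-1) + D(n-2)]:
D(11) = (11-1) × [D(10) + D(9)]
      = 10 × [1334961 + 133496]
      = 10 × 1468457
      = 14,684,570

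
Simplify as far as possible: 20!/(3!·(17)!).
1,140

Working:
This is C(20,3) = 1,140.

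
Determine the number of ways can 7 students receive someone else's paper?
1,854

Solution: Using D(n) = (n-1)[D(n-1) + D(n-2)]:
D(7) = (7-1) × [D(6) + D(5)]
      = 6 × [265 + 44]
      = 6 × 309
      = 1,854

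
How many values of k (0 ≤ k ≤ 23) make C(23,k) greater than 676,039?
6

Row 23 is unimodal and symmetric about k=23/2. C(23,8)=490,314 ≤ 676,039; C(23,9)=817,190 > 676,039; by symmetry C(23,k) > 676,039 for k = 9..14. That's 14 - 9 + 1 = 6 values.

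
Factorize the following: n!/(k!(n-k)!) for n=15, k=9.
C(15,9) = 5,005

Reasoning: This is the binomial coefficient C(15,9) = 5,005.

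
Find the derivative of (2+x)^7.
7(2+x)^6

Using the power rule: d/dx (2+x)^7 = 7(2+x)^{6}.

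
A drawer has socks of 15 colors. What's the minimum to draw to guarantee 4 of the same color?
Worst case: 3 of each = 45. One more: 46.
Final answer: 46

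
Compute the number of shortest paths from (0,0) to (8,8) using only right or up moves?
Choose 8 rights from 16 moves: C(16,8) = 12,870.

Answer: 12,870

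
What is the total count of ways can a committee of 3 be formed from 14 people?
364

Working:
C(14,3) = 14! / (3! × (14-3)!)
         = 14! / (3! × 11!)
         = 364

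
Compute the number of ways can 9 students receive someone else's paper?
Using D(n) = (n-1)[D(n-1) + D(n-2)]:
D(9) = (9-1) × [D(8) + D(7)]
      = 8 × [14833 + 1854]
      = 8 × 16687
      = 133,496
Final answer: 133,496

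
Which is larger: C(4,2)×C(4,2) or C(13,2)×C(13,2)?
C(4,2)×C(4,2)=36, C(13,2)×C(13,2)=6,084.
Final answer: C(13,2)×C(13,2)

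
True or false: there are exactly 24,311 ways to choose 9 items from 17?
C(17,9) = 24,310 ≠ 24311.

Answer: False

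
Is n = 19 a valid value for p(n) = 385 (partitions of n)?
No

Reasoning: Pentagonal recurrence p(n) = p(n−1) + p(n−2) − p(n−5) − p(n−7) + …: p(19) = p(18) + p(17) − p(14) − p(12) + p(7) + p(4) = 385 + 297 − 135 − 77 + 15 + 5 = 490, which does not equal 385.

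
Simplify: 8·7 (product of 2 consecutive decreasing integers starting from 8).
This is P(8,2) = 8!/(6)! = 56.

Answer: 56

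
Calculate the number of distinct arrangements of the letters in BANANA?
60
Word has 6 letters (B=1, A=3, N=2). Arrangements: 6!/Π(k!) = 60.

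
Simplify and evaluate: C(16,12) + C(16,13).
2,380

By Pascal's identity: C(17,13) = 2,380.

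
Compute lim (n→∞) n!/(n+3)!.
0

Explanation: n!/(n+3)! = 1/[(n+1)(n+2)(n+3)] → 0 as n → ∞.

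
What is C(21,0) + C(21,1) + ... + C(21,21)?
Sum of binomial coefficients = 2^21 = 2,097,152.

Answer: 2,097,152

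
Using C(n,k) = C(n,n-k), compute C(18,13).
8,568

Solution: C(18,13) = C(18,5) = 8,568.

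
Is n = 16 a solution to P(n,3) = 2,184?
No

Reasoning: P(16,3) = 16·15·14 = 3,360, which does not equal 2,184.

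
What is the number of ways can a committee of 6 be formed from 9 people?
C(9,6) = 9! / (6! × (9-6)!)
         = 9! / (6! × 3!)
         = 84

Answer: 84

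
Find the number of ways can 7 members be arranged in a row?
Arrangements of 7 distinct objects: 7! = 5,040.

Answer: 5,040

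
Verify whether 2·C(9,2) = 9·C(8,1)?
True

Solution: Absorption identity k·C(n,k) = n·C(n-1,k-1). LHS = 2·36 = 72; RHS = 9·8 = 72.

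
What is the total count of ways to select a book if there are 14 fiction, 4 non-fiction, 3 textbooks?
21
By the addition principle: 14 + 4 + 3 = 21.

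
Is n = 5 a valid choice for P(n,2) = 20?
Yes

P(5,2) = 5·4 = 20, which equals 20.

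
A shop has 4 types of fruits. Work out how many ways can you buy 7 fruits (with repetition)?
120

Solution: Stars and bars: C(7+4-1, 7) = C(10, 7) = 120.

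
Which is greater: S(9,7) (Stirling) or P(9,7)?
P(9,7)
S(9,7) = 7·S(8,7) + S(8,6) = 7·28 + 266 = 462; P(9,7) = 181,440.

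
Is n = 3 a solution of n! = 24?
No

Working:
3! = 3·2! = 3·2 = 6, which does not equal 24.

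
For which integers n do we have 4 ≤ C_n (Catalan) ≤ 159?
3, 4, 5, 6
C_2=2; C_3=5; C_4=14; C_5=42; C_6=132; C_7=429. So valid n = 3, 4, 5, 6.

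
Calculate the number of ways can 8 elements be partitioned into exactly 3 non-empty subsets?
This equals S(8,3), the Stirling number of the 2nd kind.
Using the Stirling recurrence: S(n,k) = k·S(n-1,k) + S(n-1,k-1)
S(8,3) = 3·S(7,3) + S(7,2)
         = 3·301 + 63
         = 903 + 63
         = 966

Answer: 966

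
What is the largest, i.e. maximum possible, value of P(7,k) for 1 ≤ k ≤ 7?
5,040
P(7,k) increases in k, so maximum at k = 7: 7! = 5,040.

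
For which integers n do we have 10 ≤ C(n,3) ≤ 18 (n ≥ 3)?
5
C(4,3)=4; C(5,3)=10; C(6,3)=20. So valid n = 5.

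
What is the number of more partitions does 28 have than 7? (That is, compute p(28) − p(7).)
3,703

Pentagonal recurrence p(n) = p(n−1) + p(n−2) − p(n−5) − p(n−7) + …: p(28) = p(27) + p(26) − p(23) − p(21) + p(16) + p(13) − p(6) − p(2) = 3,010 + 2,436 − 1,255 − 792 + 231 + 101 − 11 − 2 = 3,718.
p(7) = p(6) + p(5) − p(2) − p(0) = 11 + 7 − 2 − 1 = 15.
Difference = 3,718 − 15 = 3,703.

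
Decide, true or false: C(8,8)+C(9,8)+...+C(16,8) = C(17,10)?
Hockey stick identity gives Σ = C(17,9) = 24,310; RHS C(17,10) = 19,448.

Answer: False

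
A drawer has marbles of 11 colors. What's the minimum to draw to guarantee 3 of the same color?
Worst case: 2 of each = 22. One more: 23.
Final answer: 23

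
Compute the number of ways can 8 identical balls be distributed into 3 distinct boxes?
45
C(8+3-1, 3-1) = C(10, 2) = 45.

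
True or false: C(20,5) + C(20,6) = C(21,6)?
Pascal's identity C(n,k) + C(n,k+1) = C(n+1,k+1): 15,504 + 38,760 = 54,264 = C(21,6).
Final answer: True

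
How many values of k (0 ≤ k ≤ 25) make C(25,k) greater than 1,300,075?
8

Explanation: Row 25 is unimodal and symmetric about k=25/2. C(25,8)=1,081,575 ≤ 1,300,075; C(25,9)=2,042,975 > 1,300,075; by symmetry C(25,k) > 1,300,075 for k = 9..16. That's 16 - 9 + 1 = 8 values.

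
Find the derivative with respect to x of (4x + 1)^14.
56(4x + 1)^13

Solution: Chain rule: 14(4x+1)^{13} × 4 = 56(4x+1)^{13}.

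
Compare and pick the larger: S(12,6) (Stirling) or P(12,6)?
S(12,6)

S(12,6) = 6·S(11,6) + S(11,5) = 6·179,487 + 246,730 = 1,323,652; P(12,6) = 665,280.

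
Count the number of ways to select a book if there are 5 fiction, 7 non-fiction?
12

By the addition principle: 5 + 7 = 12.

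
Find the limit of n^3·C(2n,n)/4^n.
C(2n,n) ~ 4^n/√(πn), so n^3·C(2n,n)/4^n ~ n^(3 − 1/2)/√π → ∞.

Answer: ∞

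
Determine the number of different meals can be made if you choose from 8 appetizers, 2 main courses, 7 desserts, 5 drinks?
560

Working:
By the multiplication principle: 8 × 2 × 7 × 5 = 560.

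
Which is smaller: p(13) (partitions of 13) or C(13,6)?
p(13)

Reasoning: Pentagonal recurrence p(n) = p(n−1) + p(n−2) − p(n−5) − p(n−7) + …: p(13) = p(12) + p(11) − p(8) − p(6) + p(1) = 77 + 56 − 22 − 11 + 1 = 101; C(13,6) = 1,716.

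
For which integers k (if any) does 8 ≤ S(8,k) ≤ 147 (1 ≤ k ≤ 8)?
2, 7

S(8,1)=1; S(8,2)=127; S(8,3)=966; S(8,4)=1,701; S(8,5)=1,050; S(8,6)=266; S(8,7)=28; S(8,8)=1. So valid k = 2, 7.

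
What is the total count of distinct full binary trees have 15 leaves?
2,674,440

Solution: Using the Catalan number formula: C_n = C(2n, n) / (n+1)
C_14 = C(28, 14) / (14+1)
     = 40116600 / 15
     = 2,674,440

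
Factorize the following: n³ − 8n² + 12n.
n(n − 2)(n − 6)

n³ − 8n² + 12n = n(n² − 8n + 12) = n(n − 2)(n − 6).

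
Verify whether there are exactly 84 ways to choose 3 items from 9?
True

C(9,3) = 84.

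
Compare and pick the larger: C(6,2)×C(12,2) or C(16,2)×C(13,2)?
C(16,2)×C(13,2)

Solution: C(6,2)×C(12,2)=990, C(16,2)×C(13,2)=9,360.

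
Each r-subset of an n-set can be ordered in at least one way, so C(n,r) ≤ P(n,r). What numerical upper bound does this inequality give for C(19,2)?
342

P(19,2) = 19·18 = 342, so C(19,2) ≤ 342. (The bound is loose by a factor of 2! = 2: C(19,2) = 342/2 = 171.)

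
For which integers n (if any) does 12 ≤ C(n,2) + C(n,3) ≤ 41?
C(4,2)+C(4,3)=10; C(5,2)+C(5,3)=20; C(6,2)+C(6,3)=35; C(7,2)+C(7,3)=56. So valid n = 5, 6.

Answer: 5, 6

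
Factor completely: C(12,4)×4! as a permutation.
P(12,4)
C(12,4)×4! = [12!/(4!(8)!)]×4! = 12!/(8)! = P(12,4) = 11,880.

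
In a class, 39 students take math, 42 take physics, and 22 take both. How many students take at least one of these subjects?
59

Explanation: |A∪B| = |A|+|B|-|A∩B| = 39+42-22 = 59.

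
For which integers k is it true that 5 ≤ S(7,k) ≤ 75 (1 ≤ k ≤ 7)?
S(7,1)=1; S(7,2)=63; S(7,3)=301; S(7,4)=350; S(7,5)=140; S(7,6)=21; S(7,7)=1. So valid k = 2, 6.
Final answer: 2, 6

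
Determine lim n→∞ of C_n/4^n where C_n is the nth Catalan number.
0

Reasoning: C_n ~ 4^n/(n^(3/2)√π), so n^0·C_n/4^n ~ n^(0 − 3/2)/√π → 0.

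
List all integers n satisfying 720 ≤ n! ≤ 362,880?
6, 7, 8, 9
n! is strictly increasing; 6! = 720 and 9! = 362,880, so valid n = 6, 7, 8, 9.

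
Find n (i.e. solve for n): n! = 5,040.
7

Reasoning: n! is strictly increasing. 5! = 120, 6! = 720, 7! = 5,040 ✓. So n = 7.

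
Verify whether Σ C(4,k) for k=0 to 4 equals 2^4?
True

Reasoning: Binomial theorem: Σ C(4,k) = (1+1)^4 = 2^4 = 16; RHS 2^4 = 16.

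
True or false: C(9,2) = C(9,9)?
False
C(9,2) = 36 but C(9,9) = 1; symmetry gives C(9,2) = C(9,7), not C(9,9).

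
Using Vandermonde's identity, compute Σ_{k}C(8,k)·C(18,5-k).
65,780

Reasoning: = C(8+18,5) = C(26,5) = 65,780.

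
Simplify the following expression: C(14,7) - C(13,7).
1,716

Explanation: C(14,7) - C(13,7) = C(13,6) = 1,716.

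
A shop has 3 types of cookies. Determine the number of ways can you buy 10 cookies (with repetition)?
66

Solution: Stars and bars: C(10+3-1, 10) = C(12, 10) = 66.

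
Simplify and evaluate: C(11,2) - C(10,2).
10

Explanation: C(11,2) - C(10,2) = C(10,1) = 10.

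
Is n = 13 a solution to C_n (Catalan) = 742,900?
Yes

C_13 = C(26,13)/(13+1) = 10,400,600/14 = 742,900, which equals 742,900.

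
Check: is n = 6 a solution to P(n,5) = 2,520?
P(6,5) = 6·5·4·3·2 = 720, which does not equal 2,520.
Final answer: No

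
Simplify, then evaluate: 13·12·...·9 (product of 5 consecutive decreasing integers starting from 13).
This is P(13,5) = 13!/(8)! = 154,440.
Final answer: 154,440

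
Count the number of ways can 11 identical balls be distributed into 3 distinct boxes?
78

Solution: C(11+3-1, 3-1) = C(13, 2) = 78.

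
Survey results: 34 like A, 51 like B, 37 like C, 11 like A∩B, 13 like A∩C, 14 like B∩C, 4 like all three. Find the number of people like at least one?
88
|A∪B∪C| = 34+51+37-11-13-14+4 = 88.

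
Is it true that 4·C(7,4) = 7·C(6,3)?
True

Explanation: Absorption identity k·C(n,k) = n·C(n-1,k-1). LHS = 4·35 = 140; RHS = 7·20 = 140.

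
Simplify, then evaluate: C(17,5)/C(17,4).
C(n,k+1)/C(n,k) = (n−k)/(k+1). Here (17−4)/(4+1) = 13/5 = 13/5.
Final answer: 13/5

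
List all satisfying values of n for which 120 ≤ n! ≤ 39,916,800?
5, 6, 7, 8, 9, 10, 11

Explanation: n! is strictly increasing; 5! = 120 and 11! = 39,916,800, so valid n = 5, 6, 7, 8, 9, 10, 11.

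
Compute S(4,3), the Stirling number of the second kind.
6

Explanation: Using the Stirling recurrence: S(n,k) = k·S(n-1,k) + S(n-1,k-1)
S(4,3) = 3·S(3,3) + S(3,2)
         = 3·1 + 3
         = 3 + 3
         = 6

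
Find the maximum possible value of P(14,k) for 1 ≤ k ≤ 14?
87,178,291,200

Explanation: P(14,k) increases in k, so maximum at k = 14: 14! = 87,178,291,200.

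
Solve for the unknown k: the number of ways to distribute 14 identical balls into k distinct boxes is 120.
3

Solution: Stars and bars: the count is C(14+k−1, k−1), increasing in k. k=2: C(15,1) = 15, k=3: C(16,2) = 120 ✓. So k = 3.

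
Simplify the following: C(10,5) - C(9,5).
126

C(10,5) - C(9,5) = C(9,4) = 126.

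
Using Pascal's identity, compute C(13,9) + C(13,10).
1,001

C(13,9) + C(13,10) = C(14,10) = 1,001.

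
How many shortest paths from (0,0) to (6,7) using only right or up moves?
1,716

Choose 6 rights from 13 moves: C(13,6) = 1,716.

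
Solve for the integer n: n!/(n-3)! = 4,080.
17

Solution: n!/(n-3)! = n×(n-1)×(n-2), a product of 3 consecutive integers ≈ (n−1)^3. 4,080^(1/3) + 1 ≈ 17.0; check n = 17: 17×16×15 = 4,080 ✓. So n = 17.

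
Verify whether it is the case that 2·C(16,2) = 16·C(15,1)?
Absorption identity k·C(n,k) = n·C(n-1,k-1). LHS = 2·120 = 240; RHS = 16·15 = 240.
Final answer: True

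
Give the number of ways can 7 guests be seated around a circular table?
720

Reasoning: Circular arrangements: (7-1)! = 720.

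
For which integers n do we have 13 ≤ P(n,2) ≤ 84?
P(4,2)=12; P(5,2)=20; P(6,2)=30; P(7,2)=42; P(8,2)=56; P(9,2)=72; P(10,2)=90. So valid n = 5, 6, 7, 8, 9.

Answer: 5, 6, 7, 8, 9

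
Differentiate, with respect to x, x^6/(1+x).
(6x^5(1+x) - x^6)/(1+x)²

Explanation: Quotient rule: [6x^{5}(1+x) - x^6]/(1+x)².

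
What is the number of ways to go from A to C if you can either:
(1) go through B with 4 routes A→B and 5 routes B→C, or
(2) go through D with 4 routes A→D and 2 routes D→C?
28

Explanation: Route via B: 4×5=20. Route via D: 4×2=8. Total: 28.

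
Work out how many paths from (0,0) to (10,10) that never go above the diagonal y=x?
16,796

Solution: Counted by the Catalan number C_10: C_10 = C(20,10)/(10+1) = 184,756/11 = 16,796.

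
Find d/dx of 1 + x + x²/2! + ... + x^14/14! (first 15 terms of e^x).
1 + x + x²/2! + ... + x^13/13!

Explanation: Differentiating term by term gives the first 14 terms of e^x.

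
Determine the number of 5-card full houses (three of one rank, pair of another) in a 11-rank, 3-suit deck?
330
Triple rank: 11. Triple suits: C(3,3)=1. Pair rank: 10. Pair suits: C(3,2)=3. Total: 330.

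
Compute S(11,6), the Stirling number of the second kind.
179,487

Reasoning: Using the Stirling recurrence: S(n,k) = k·S(n-1,k) + S(n-1,k-1)
S(11,6) = 6·S(10,6) + S(10,5)
         = 6·22827 + 42525
         = 136962 + 42525
         = 179,487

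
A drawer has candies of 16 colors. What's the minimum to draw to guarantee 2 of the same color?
17

Worst case: 1 of each = 16. One more: 17.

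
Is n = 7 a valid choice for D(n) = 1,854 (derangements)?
Yes

Solution: D(7) = (7-1)·[D(6) + D(5)] = 6·[265 + 44] = 1,854, which equals 1,854.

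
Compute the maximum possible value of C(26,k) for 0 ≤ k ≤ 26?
Maximum at k = 13: C(26,13) = 10,400,600.

Answer: 10,400,600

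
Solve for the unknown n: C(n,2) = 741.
39

Solution: C(n,2) = n(n−1)/2! is increasing in n, and n(n−1) = 2!·741 = 1,482 ≈ (n−0.5)^2 gives n ≈ 39.0. Check: C(37,2) = 666, C(38,2) = 703, C(39,2) = 741 ✓. So n = 39.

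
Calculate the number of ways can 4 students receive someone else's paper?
9

Reasoning: Using D(n) = (n-1)[D(n-1) + D(n-2)]:
D(4) = (4-1) × [D(3) + D(2)]
      = 3 × [2 + 1]
      = 3 × 3
      = 9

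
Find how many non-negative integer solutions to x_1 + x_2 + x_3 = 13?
105

Solution: C(13+3-1, 3-1) = 105.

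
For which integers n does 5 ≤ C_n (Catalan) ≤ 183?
3, 4, 5, 6

C_2=2; C_3=5; C_4=14; C_5=42; C_6=132; C_7=429. So valid n = 3, 4, 5, 6.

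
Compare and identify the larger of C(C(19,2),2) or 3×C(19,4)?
C(C(19,2),2)

Explanation: C(C(19,2),2)=14,535, 3×C(19,4)=11,628.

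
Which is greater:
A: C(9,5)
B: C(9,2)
A=C(9,5)=126, B=C(9,2)=36.

Answer: A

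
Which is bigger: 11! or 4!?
11!

11!=39,916,800, 4!=24. 11! > 4!.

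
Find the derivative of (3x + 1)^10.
30(3x + 1)^9

Working:
Chain rule: 10(3x+1)^{9} × 3 = 30(3x+1)^{9}.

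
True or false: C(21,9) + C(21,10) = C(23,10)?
False

Pascal's identity gives C(22,10) = 646,646, whereas C(23,10) = 1,144,066.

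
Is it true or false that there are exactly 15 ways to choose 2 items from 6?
True

Solution: C(6,2) = 15.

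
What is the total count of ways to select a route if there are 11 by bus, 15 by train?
26

Reasoning: By the addition principle: 11 + 15 = 26.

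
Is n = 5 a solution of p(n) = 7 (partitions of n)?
Yes

Pentagonal recurrence p(n) = p(n−1) + p(n−2) − p(n−5) − p(n−7) + …: p(5) = p(4) + p(3) − p(0) = 5 + 3 − 1 = 7, which equals 7.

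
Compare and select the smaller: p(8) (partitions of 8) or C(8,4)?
p(8)

Pentagonal recurrence p(n) = p(n−1) + p(n−2) − p(n−5) − p(n−7) + …: p(8) = p(7) + p(6) − p(3) − p(1) = 15 + 11 − 3 − 1 = 22; C(8,4) = 70.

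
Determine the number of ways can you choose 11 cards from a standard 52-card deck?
60,403,728,840

Reasoning: C(52,11) = 60,403,728,840.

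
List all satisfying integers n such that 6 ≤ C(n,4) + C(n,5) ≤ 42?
5, 6

C(4,4)+C(4,5)=1; C(5,4)+C(5,5)=6; C(6,4)+C(6,5)=21; C(7,4)+C(7,5)=56. So valid n = 5, 6.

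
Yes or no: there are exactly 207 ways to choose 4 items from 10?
C(10,4) = 210 ≠ 207.

Answer: No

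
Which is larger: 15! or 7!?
15!

15!=1,307,674,368,000, 7!=5,040. 15! > 7!.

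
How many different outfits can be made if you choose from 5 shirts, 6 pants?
30

By the multiplication principle: 5 × 6 = 30.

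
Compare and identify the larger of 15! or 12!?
15!

15!=1,307,674,368,000, 12!=479,001,600. 15! > 12!.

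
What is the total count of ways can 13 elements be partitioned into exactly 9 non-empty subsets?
359,502

Solution: This equals S(13,9), the Stirling number of the 2nd kind.
Using the Stirling recurrence: S(n,k) = k·S(n-1,k) + S(n-1,k-1)
S(13,9) = 9·S(12,9) + S(12,8)
         = 9·22275 + 159027
         = 200475 + 159027
         = 359,502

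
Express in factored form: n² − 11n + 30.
(n − 5)(n − 6)

Seek roots whose sum is 11 and product is 30: (5, 6). So n² − 11n + 30 = (n − 5)(n − 6).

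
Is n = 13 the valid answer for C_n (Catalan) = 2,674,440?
No

Working:
C_13 = C(26,13)/(13+1) = 10,400,600/14 = 742,900, which does not equal 2,674,440.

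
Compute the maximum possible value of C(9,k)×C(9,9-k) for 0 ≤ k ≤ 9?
15,876

Solution: C(9,k)·C(9,9-k) = C(9,k)², maximised at the centre k = 4: C(9,4)² = 15,876.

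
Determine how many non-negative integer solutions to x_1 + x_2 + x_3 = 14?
C(14+3-1, 3-1) = 120.
Final answer: 120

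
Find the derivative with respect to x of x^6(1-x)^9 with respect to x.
6x^5(1-x)^9 - 9x^6(1-x)^8
Product rule: 6x^{5}(1-x)^{9} + x^6·(-9)(1-x)^{8}.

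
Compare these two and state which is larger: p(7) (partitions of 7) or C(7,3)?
C(7,3)

Working:
Pentagonal recurrence p(n) = p(n−1) + p(n−2) − p(n−5) − p(n−7) + …: p(7) = p(6) + p(5) − p(2) − p(0) = 11 + 7 − 2 − 1 = 15; C(7,3) = 35.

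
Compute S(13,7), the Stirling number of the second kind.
Using the Stirling recurrence: S(n,k) = k·S(n-1,k) + S(n-1,k-1)
S(13,7) = 7·S(12,7) + S(12,6)
         = 7·627396 + 1323652
         = 4391772 + 1323652
         = 5,715,424

Answer: 5,715,424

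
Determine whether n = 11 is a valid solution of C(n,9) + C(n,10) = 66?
Yes

Working:
C(11,9) + C(11,10) = 55 + 11 = 66, which equals 66.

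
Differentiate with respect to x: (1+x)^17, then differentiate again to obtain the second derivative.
272(1+x)^15

Explanation: First derivative: 17(1+x)^{16}. Second derivative: 17·16·(1+x)^{15} = 272(1+x)^{15}.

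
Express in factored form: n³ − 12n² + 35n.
n(n − 5)(n − 7)

n³ − 12n² + 35n = n(n² − 12n + 35) = n(n − 5)(n − 7).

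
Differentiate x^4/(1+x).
(4x^3(1+x) - x^4)/(1+x)²

Quotient rule: [4x^{3}(1+x) - x^4]/(1+x)².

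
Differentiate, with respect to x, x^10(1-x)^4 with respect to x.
10x^9(1-x)^4 - 4x^10(1-x)^3

Explanation: Product rule: 10x^{9}(1-x)^{4} + x^10·(-4)(1-x)^{3}.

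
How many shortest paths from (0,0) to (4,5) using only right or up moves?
Choose 4 rights from 9 moves: C(9,4) = 126.

Answer: 126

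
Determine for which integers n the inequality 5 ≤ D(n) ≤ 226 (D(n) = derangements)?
4, 5

Reasoning: Using D(n) = (n−1)[D(n−1) + D(n−2)] with D(1)=0, D(2)=1: D(3)=2; D(4)=9; D(5)=44; D(6)=265. So valid n = 4, 5.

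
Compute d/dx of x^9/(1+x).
(9x^8(1+x) - x^9)/(1+x)²
Quotient rule: [9x^{8}(1+x) - x^9]/(1+x)².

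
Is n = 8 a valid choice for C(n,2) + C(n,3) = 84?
Yes

Solution: C(8,2) + C(8,3) = 28 + 56 = 84, which equals 84.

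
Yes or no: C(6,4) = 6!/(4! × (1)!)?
No

Solution: The correct denominator is 4!×2!, giving C(6,4) = 15; the stated RHS is 6!/(4!×1!) = 30 ≠ 15, so the statement does not hold.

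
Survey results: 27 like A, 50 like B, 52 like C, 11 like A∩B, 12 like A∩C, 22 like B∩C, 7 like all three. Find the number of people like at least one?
91

Reasoning: |A∪B∪C| = 27+50+52-11-12-22+7 = 91.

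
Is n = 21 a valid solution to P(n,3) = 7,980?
Yes

Reasoning: P(21,3) = 21·20·19 = 7,980, which equals 7,980.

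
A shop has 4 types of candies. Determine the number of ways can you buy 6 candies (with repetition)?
84

Reasoning: Stars and bars: C(6+4-1, 6) = C(9, 6) = 84.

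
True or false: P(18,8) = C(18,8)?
False

P(18,8) = 1,764,322,560 and C(18,8) = 43,758; P(n,r) = r! × C(n,r) so P > C whenever r ≥ 2.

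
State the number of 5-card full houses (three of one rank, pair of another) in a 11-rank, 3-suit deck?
330

Reasoning: Triple rank: 11. Triple suits: C(3,3)=1. Pair rank: 10. Pair suits: C(3,2)=3. Total: 330.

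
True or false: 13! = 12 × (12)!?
13! = 13 × 12! = 6,227,020,800, but 12 × 12! = 5,748,019,200.

Answer: False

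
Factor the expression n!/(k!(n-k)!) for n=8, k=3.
This is the binomial coefficient C(8,3) = 56.
Final answer: C(8,3) = 56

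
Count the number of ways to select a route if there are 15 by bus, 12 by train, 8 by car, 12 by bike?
47

Reasoning: By the addition principle: 15 + 12 + 8 + 12 = 47.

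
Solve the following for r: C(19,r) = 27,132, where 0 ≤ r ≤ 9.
C(19,r) is increasing for 0 ≤ r ≤ 9. Stepping up (C(19,r+1) = C(19,r)·(19−r)/(r+1)): C(19,1) = 19, C(19,2) = 171, C(19,3) = 969, C(19,4) = 3,876, C(19,5) = 11,628, C(19,6) = 27,132 ✓. So r = 6.
Final answer: 6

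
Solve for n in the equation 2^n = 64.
2^6 = 64, so n = 6.

Answer: 6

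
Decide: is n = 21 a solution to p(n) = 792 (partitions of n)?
Yes

Working:
Pentagonal recurrence p(n) = p(n−1) + p(n−2) − p(n−5) − p(n−7) + …: p(21) = p(20) + p(19) − p(16) − p(14) + p(9) + p(6) = 627 + 490 − 231 − 135 + 30 + 11 = 792, which equals 792.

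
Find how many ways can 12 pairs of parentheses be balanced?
Using the Catalan number formula: C_n = C(2n, n) / (n+1)
C_12 = C(24, 12) / (12+1)
     = 2704156 / 13
     = 208,012

Answer: 208,012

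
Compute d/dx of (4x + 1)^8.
32(4x + 1)^7

Chain rule: 8(4x+1)^{7} × 4 = 32(4x+1)^{7}.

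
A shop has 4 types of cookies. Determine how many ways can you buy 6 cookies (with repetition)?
84

Solution: Stars and bars: C(6+4-1, 6) = C(9, 6) = 84.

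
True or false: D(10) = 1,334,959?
False

Derangements of 10 elements: D(10) = (10-1)·[D(9) + D(8)] = 9·[133,496 + 14,833] = 1,334,961.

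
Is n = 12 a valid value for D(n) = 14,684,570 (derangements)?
No

Explanation: D(12) = (12-1)·[D(11) + D(10)] = 11·[14,684,570 + 1,334,961] = 176,214,841, which does not equal 14,684,570.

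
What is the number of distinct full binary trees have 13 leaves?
208,012

Reasoning: Using the Catalan number formula: C_n = C(2n, n) / (n+1)
C_12 = C(24, 12) / (12+1)
     = 2704156 / 13
     = 208,012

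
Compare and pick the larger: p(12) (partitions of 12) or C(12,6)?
C(12,6)

Explanation: Pentagonal recurrence p(n) = p(n−1) + p(n−2) − p(n−5) − p(n−7) + …: p(12) = p(11) + p(10) − p(7) − p(5) + p(0) = 56 + 42 − 15 − 7 + 1 = 77; C(12,6) = 924.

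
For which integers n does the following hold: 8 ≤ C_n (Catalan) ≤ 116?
4, 5
C_3=5; C_4=14; C_5=42; C_6=132. So valid n = 4, 5.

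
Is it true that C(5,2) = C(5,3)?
True
Symmetry C(n,k) = C(n,n-k): C(5,2) = 10 and C(5,3) = 10. Both sides agree, so the statement holds.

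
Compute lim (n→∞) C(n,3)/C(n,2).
C(n,3)/C(n,2) = (n-2)/3 → ∞ as n → ∞.

Answer: ∞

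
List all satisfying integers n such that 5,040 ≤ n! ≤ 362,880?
7, 8, 9

Solution: n! is strictly increasing; 7! = 5,040 and 9! = 362,880, so valid n = 7, 8, 9.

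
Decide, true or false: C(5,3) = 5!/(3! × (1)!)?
False

Reasoning: The correct denominator is 3!×2!, giving C(5,3) = 10; the stated RHS is 5!/(3!×1!) = 20 ≠ 10, so the statement does not hold.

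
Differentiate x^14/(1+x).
(14x^13(1+x) - x^14)/(1+x)²
Quotient rule: [14x^{13}(1+x) - x^14]/(1+x)².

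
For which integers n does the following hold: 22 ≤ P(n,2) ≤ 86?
6, 7, 8, 9

Explanation: P(5,2)=20; P(6,2)=30; P(7,2)=42; P(8,2)=56; P(9,2)=72; P(10,2)=90. So valid n = 6, 7, 8, 9.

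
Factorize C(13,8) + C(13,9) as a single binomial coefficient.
By Pascal's identity: C(13,8) + C(13,9) = C(14,9) = 2,002.

Answer: C(14,9)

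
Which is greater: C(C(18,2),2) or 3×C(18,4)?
C(C(18,2),2)=11,628, 3×C(18,4)=9,180.
Final answer: C(C(18,2),2)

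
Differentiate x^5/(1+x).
(5x^4(1+x) - x^5)/(1+x)²

Working:
Quotient rule: [5x^{4}(1+x) - x^5]/(1+x)².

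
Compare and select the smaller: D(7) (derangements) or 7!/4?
7!/4

Solution: D(7) = (7-1)·[D(6) + D(5)] = 6·[265 + 44] = 1,854; 7!/4 = 5,040/4 = 1,260.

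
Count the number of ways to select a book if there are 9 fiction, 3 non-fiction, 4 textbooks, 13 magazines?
By the addition principle: 9 + 3 + 4 + 13 = 29.
Final answer: 29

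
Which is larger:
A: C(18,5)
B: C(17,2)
A

Reasoning: A=C(18,5)=8,568, B=C(17,2)=136.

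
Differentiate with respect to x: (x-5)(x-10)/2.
d/dx[(x-5)(x-10)] = (x-10) + (x-5) = 2x - 15. Dividing by 2 gives (2x - 15)/2.
Final answer: (2x - 15)/2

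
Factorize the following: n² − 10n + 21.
Seek roots whose sum is 10 and product is 21: (3, 7). So n² − 10n + 21 = (n − 3)(n − 7).

Answer: (n − 3)(n − 7)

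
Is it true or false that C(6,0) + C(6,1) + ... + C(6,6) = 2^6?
True

Explanation: Binomial theorem with x = y = 1: Σ C(6,i) = (1+1)^6 = 2^6 = 64. The statement holds.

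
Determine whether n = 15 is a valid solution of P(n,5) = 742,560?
No

Explanation: P(15,5) = 15·14·13·12·11 = 360,360, which does not equal 742,560.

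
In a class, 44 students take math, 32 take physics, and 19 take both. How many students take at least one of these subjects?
|A∪B| = |A|+|B|-|A∩B| = 44+32-19 = 57.

Answer: 57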